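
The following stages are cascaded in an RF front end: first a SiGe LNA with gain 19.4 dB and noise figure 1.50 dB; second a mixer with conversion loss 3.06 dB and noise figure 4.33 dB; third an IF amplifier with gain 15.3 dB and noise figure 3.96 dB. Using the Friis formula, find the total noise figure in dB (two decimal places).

Convert to linear (a loss of L dB is a gain of −L dB): F_i = 10^(NF_i/10), G_i = 10^(G_i,dB/10)
  Stage 1: F_1 = 10^(1.50/10) = 1.413, G_1 = 10^(19.4/10) = 87.10
  Stage 2: F_2 = 10^(4.33/10) = 2.710, G_2 = 10^(−3.06/10) = 0.4943
  Stage 3: F_3 = 10^(3.96/10) = 2.489, G_3 = 10^(15.3/10) = 33.88
Friis cascade:
  F = 1.413 + (2.710 − 1)/87.10 + (2.489 − 1)/43.05 = 1.467
NF = 10 log₁₀(1.467) = 1.66 dB

1.66 dB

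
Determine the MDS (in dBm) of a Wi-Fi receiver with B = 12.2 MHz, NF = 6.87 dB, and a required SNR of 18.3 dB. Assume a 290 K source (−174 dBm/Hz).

Sensitivity = −174 + 10 log₁₀(B) + NF + SNR_min
= −174 + 70.86 + 6.87 + 18.3
= −77.97 dBm → −78.0 dBm

−78.0 dBm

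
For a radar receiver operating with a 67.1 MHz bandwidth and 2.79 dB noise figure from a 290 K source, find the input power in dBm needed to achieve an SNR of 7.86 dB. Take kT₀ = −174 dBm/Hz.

Sensitivity = −174 + 10 log₁₀(B) + NF + SNR_min
= −174 + 78.27 + 2.79 + 7.86
= −85.08 dBm → −85.1 dBm

−85.1 dBm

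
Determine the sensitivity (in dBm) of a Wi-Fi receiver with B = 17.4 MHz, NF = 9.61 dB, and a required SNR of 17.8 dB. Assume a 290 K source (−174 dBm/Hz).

Sensitivity = −174 + 10 log₁₀(B) + NF + SNR_min
= −174 + 72.41 + 9.61 + 17.8
= −74.18 dBm → −74.2 dBm

−74.2 dBm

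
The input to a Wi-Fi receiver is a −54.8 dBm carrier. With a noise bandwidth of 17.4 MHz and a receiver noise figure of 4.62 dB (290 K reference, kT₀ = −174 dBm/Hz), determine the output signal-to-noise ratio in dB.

42.2 dB

Noise floor: N = −174 + 10 log₁₀(B) + NF
10 log₁₀(1.74×10⁷) = 72.41 dB
N = −174 + 72.41 + 4.62 = −96.97 dBm
SNR = P_sig − N = −54.8 − (−96.97) = 42.17 dB → 42.2 dB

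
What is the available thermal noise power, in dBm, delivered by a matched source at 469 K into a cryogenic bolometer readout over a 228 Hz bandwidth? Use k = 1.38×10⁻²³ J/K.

−148.3 dBm

P_n = kTB = 1.38×10⁻²³ × 469 × 2.28×10² = 1.48×10⁻¹⁸ W
In dBm: 10 log₁₀(1.48×10⁻¹⁸ / 10⁻³) = −148.3 dBm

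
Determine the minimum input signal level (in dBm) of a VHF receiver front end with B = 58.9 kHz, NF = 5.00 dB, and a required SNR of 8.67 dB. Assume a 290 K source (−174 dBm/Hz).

−112.6 dBm

Sensitivity = −174 + 10 log₁₀(B) + NF + SNR_min
= −174 + 47.7 + 5.00 + 8.67
= −112.63 dBm → −112.6 dBm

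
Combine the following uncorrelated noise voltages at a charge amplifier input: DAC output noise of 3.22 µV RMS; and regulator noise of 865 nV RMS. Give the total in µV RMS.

3.33 µV

Uncorrelated sources add in power (mean-square): V_tot = √(ΣV_i²)
V_tot = √[(3.22×10⁻⁶)² + (8.65×10⁻⁷)²] = 3.33×10⁻⁶ V = 3.33 µV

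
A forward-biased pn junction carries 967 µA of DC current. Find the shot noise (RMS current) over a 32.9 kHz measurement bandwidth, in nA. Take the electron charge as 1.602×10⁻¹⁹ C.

I_n = √(2qI·B)
2qI·B = 2 × 1.602×10⁻¹⁹ × 9.67×10⁻⁴ × 3.29×10⁴ = 1.02×10⁻¹⁷ A²
I_n = √(1.02×10⁻¹⁷) = 3.19×10⁻⁹ A = 3.19 nA

3.19 nA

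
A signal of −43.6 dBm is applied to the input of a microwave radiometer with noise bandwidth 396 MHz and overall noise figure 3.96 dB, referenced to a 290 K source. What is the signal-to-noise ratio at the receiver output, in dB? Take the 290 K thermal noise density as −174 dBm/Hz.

40.5 dB

Noise floor: N = −174 + 10 log₁₀(B) + NF
10 log₁₀(3.96×10⁸) = 85.98 dB
N = −174 + 85.98 + 3.96 = −84.06 dBm
SNR = P_sig − N = −43.6 − (−84.06) = 40.46 dB → 40.5 dB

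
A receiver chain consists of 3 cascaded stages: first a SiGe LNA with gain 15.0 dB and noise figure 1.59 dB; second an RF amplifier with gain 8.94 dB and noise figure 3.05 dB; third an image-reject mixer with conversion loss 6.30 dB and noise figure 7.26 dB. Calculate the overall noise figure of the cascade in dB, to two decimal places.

1.74 dB

Convert to linear (a loss of L dB is a gain of −L dB): F_i = 10^(NF_i/10), G_i = 10^(G_i,dB/10)
  Stage 1: F_1 = 10^(1.59/10) = 1.442, G_1 = 10^(15.0/10) = 31.62
  Stage 2: F_2 = 10^(3.05/10) = 2.018, G_2 = 10^(8.94/10) = 7.834
  Stage 3: F_3 = 10^(7.26/10) = 5.321, G_3 = 10^(−6.30/10) = 0.2344
Friis cascade:
  F = 1.442 + (2.018 − 1)/31.62 + (5.321 − 1)/247.7 = 1.492
NF = 10 log₁₀(1.492) = 1.74 dB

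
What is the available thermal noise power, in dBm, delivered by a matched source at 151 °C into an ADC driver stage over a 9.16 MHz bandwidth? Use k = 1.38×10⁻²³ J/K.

−102.7 dBm

T = 151 °C + 273.15 = 424.15 K
P_n = kTB = 1.38×10⁻²³ × 424.15 × 9.16×10⁶ = 5.36×10⁻¹⁴ W
In dBm: 10 log₁₀(5.36×10⁻¹⁴ / 10⁻³) = −102.7 dBm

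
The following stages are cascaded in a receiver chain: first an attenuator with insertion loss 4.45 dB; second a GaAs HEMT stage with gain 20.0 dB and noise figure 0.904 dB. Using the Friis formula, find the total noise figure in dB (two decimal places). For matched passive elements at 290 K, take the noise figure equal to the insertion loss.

Convert to linear (a loss of L dB is a gain of −L dB): F_i = 10^(NF_i/10), G_i = 10^(G_i,dB/10)
  Stage 1: F_1 = 10^(4.45/10) = 2.786, G_1 = 10^(−4.45/10) = 0.3589
  Stage 2: F_2 = 10^(0.904/10) = 1.231, G_2 = 10^(20.0/10) = 100.0
Friis cascade:
  F = 2.786 + (1.231 − 1)/0.3589 = 3.431
NF = 10 log₁₀(3.431) = 5.35 dB

5.35 dB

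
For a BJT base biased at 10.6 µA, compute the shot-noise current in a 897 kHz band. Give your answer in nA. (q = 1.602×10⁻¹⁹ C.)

1.75 nA

I_n = √(2qI·B)
2qI·B = 2 × 1.602×10⁻¹⁹ × 1.06×10⁻⁵ × 8.97×10⁵ = 3.05×10⁻¹⁸ A²
I_n = √(3.05×10⁻¹⁸) = 1.75×10⁻⁹ A = 1.75 nA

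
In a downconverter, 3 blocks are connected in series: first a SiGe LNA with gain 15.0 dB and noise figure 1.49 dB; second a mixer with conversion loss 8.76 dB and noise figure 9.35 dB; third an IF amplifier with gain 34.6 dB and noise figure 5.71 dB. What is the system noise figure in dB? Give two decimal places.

3.61 dB

Convert to linear (a loss of L dB is a gain of −L dB): F_i = 10^(NF_i/10), G_i = 10^(G_i,dB/10)
  Stage 1: F_1 = 10^(1.49/10) = 1.409, G_1 = 10^(15.0/10) = 31.62
  Stage 2: F_2 = 10^(9.35/10) = 8.610, G_2 = 10^(−8.76/10) = 0.1330
  Stage 3: F_3 = 10^(5.71/10) = 3.724, G_3 = 10^(34.6/10) = 2884
Friis cascade:
  F = 1.409 + (8.610 − 1)/31.62 + (3.724 − 1)/4.207 = 2.297
NF = 10 log₁₀(2.297) = 3.61 dB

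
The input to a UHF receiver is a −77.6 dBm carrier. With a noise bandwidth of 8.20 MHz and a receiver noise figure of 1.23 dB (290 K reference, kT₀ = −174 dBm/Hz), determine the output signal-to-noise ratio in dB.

26.0 dB

Noise floor: N = −174 + 10 log₁₀(B) + NF
10 log₁₀(8.20×10⁶) = 69.14 dB
N = −174 + 69.14 + 1.23 = −103.63 dBm
SNR = P_sig − N = −77.6 − (−103.63) = 26.03 dB → 26.0 dB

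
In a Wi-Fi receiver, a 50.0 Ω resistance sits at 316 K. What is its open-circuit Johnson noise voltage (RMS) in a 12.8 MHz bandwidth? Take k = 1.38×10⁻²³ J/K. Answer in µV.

3.34 µV

V_n = √(4kTRB)
4kTRB = 4 × 1.38×10⁻²³ × 316 × 5.00×10¹ × 1.28×10⁷ = 1.12×10⁻¹¹ V²
V_n = √(1.12×10⁻¹¹) = 3.34×10⁻⁶ V = 3.34 µV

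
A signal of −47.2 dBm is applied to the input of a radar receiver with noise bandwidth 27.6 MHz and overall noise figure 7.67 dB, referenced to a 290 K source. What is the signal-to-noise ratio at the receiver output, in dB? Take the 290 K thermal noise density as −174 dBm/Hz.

44.7 dB

Noise floor: N = −174 + 10 log₁₀(B) + NF
10 log₁₀(2.76×10⁷) = 74.41 dB
N = −174 + 74.41 + 7.67 = −91.92 dBm
SNR = P_sig − N = −47.2 − (−91.92) = 44.72 dB → 44.7 dB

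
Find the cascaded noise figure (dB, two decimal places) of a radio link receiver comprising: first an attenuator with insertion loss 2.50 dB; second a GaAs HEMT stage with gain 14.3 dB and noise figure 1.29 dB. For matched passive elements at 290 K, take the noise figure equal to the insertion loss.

Convert to linear (a loss of L dB is a gain of −L dB): F_i = 10^(NF_i/10), G_i = 10^(G_i,dB/10)
  Stage 1: F_1 = 10^(2.50/10) = 1.778, G_1 = 10^(−2.50/10) = 0.5623
  Stage 2: F_2 = 10^(1.29/10) = 1.346, G_2 = 10^(14.3/10) = 26.92
Friis cascade:
  F = 1.778 + (1.346 − 1)/0.5623 = 2.393
NF = 10 log₁₀(2.393) = 3.79 dB

3.79 dB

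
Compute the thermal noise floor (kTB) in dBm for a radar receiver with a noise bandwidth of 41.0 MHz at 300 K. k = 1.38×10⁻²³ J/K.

P_n = kTB = 1.38×10⁻²³ × 300 × 4.10×10⁷ = 1.70×10⁻¹³ W
In dBm: 10 log₁₀(1.70×10⁻¹³ / 10⁻³) = −97.7 dBm

−97.7 dBm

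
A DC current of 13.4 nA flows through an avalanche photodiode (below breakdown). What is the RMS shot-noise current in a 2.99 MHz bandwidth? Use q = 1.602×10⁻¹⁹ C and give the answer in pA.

I_n = √(2qI·B)
2qI·B = 2 × 1.602×10⁻¹⁹ × 1.34×10⁻⁸ × 2.99×10⁶ = 1.28×10⁻²⁰ A²
I_n = √(1.28×10⁻²⁰) = 1.13×10⁻¹⁰ A = 113 pA

113 pA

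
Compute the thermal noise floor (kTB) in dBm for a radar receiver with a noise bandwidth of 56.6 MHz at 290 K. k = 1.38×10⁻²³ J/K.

P_n = kTB = 1.38×10⁻²³ × 290 × 5.66×10⁷ = 2.27×10⁻¹³ W
In dBm: 10 log₁₀(2.27×10⁻¹³ / 10⁻³) = −96.4 dBm

−96.4 dBm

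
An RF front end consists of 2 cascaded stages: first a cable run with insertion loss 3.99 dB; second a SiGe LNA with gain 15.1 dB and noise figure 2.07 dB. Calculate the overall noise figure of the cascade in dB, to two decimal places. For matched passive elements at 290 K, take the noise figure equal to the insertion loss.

Convert to linear (a loss of L dB is a gain of −L dB): F_i = 10^(NF_i/10), G_i = 10^(G_i,dB/10)
  Stage 1: F_1 = 10^(3.99/10) = 2.506, G_1 = 10^(−3.99/10) = 0.3990
  Stage 2: F_2 = 10^(2.07/10) = 1.611, G_2 = 10^(15.1/10) = 32.36
Friis cascade:
  F = 2.506 + (1.611 − 1)/0.3990 = 4.036
NF = 10 log₁₀(4.036) = 6.06 dB

6.06 dB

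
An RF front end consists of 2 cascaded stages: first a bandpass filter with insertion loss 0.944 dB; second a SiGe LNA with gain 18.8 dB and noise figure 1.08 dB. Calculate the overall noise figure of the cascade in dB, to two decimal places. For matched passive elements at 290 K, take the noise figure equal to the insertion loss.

Convert to linear (a loss of L dB is a gain of −L dB): F_i = 10^(NF_i/10), G_i = 10^(G_i,dB/10)
  Stage 1: F_1 = 10^(0.944/10) = 1.243, G_1 = 10^(−0.944/10) = 0.8046
  Stage 2: F_2 = 10^(1.08/10) = 1.282, G_2 = 10^(18.8/10) = 75.86
Friis cascade:
  F = 1.243 + (1.282 − 1)/0.8046 = 1.594
NF = 10 log₁₀(1.594) = 2.02 dB

2.02 dB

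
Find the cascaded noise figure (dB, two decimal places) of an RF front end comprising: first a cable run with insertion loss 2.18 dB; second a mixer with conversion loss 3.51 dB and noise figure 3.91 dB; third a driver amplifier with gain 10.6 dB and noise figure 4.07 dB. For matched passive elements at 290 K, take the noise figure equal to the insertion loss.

Convert to linear (a loss of L dB is a gain of −L dB): F_i = 10^(NF_i/10), G_i = 10^(G_i,dB/10)
  Stage 1: F_1 = 10^(2.18/10) = 1.652, G_1 = 10^(−2.18/10) = 0.6053
  Stage 2: F_2 = 10^(3.91/10) = 2.460, G_2 = 10^(−3.51/10) = 0.4457
  Stage 3: F_3 = 10^(4.07/10) = 2.553, G_3 = 10^(10.6/10) = 11.48
Friis cascade:
  F = 1.652 + (2.460 − 1)/0.6053 + (2.553 − 1)/0.2698 = 9.820
NF = 10 log₁₀(9.820) = 9.92 dB

9.92 dB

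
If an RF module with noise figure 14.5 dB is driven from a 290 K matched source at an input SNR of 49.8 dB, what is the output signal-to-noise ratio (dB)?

35.3 dB

By definition F = SNR_in/SNR_out, so in dB: SNR_out = SNR_in − NF
SNR_out = 49.8 − 14.5 = 35.3 dB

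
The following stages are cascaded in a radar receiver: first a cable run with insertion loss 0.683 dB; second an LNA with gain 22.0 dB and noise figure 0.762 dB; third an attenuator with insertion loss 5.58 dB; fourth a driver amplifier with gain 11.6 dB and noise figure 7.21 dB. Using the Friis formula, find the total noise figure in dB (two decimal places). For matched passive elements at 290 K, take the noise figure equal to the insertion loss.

1.84 dB

Convert to linear (a loss of L dB is a gain of −L dB): F_i = 10^(NF_i/10), G_i = 10^(G_i,dB/10)
  Stage 1: F_1 = 10^(0.683/10) = 1.170, G_1 = 10^(−0.683/10) = 0.8545
  Stage 2: F_2 = 10^(0.762/10) = 1.192, G_2 = 10^(22.0/10) = 158.5
  Stage 3: F_3 = 10^(5.58/10) = 3.614, G_3 = 10^(−5.58/10) = 0.2767
  Stage 4: F_4 = 10^(7.21/10) = 5.260, G_4 = 10^(11.6/10) = 14.45
Friis cascade:
  F = 1.170 + (1.192 − 1)/0.8545 + (3.614 − 1)/135.4 + (5.260 − 1)/37.47 = 1.528
NF = 10 log₁₀(1.528) = 1.84 dB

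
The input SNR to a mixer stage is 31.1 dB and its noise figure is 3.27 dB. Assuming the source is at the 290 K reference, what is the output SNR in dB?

By definition F = SNR_in/SNR_out, so in dB: SNR_out = SNR_in − NF
SNR_out = 31.1 − 3.27 = 27.83 dB

27.83 dB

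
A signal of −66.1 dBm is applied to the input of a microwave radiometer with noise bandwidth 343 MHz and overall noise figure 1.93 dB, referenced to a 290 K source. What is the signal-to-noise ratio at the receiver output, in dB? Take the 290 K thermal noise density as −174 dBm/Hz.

20.6 dB

Noise floor: N = −174 + 10 log₁₀(B) + NF
10 log₁₀(3.43×10⁸) = 85.35 dB
N = −174 + 85.35 + 1.93 = −86.72 dBm
SNR = P_sig − N = −66.1 − (−86.72) = 20.62 dB → 20.6 dB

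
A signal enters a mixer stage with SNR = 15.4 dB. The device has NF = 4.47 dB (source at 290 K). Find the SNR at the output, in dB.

10.93 dB

By definition F = SNR_in/SNR_out, so in dB: SNR_out = SNR_in − NF
SNR_out = 15.4 − 4.47 = 10.93 dB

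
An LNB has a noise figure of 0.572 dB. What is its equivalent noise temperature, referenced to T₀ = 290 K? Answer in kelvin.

40.8 K

F = 10^(0.572/10) = 1.14078
T_e = (F − 1)·T₀ = (1.14078 − 1) × 290 = 40.8 K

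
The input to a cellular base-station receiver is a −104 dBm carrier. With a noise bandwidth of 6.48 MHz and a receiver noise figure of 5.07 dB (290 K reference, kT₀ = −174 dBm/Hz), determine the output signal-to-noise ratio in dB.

−3.2 dB

Noise floor: N = −174 + 10 log₁₀(B) + NF
10 log₁₀(6.48×10⁶) = 68.12 dB
N = −174 + 68.12 + 5.07 = −100.81 dBm
SNR = P_sig − N = −104 − (−100.81) = −3.19 dB → −3.2 dB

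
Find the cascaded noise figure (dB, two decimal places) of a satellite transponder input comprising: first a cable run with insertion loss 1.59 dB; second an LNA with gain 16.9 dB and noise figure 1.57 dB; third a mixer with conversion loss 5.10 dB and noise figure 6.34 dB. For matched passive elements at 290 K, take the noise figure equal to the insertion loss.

Convert to linear (a loss of L dB is a gain of −L dB): F_i = 10^(NF_i/10), G_i = 10^(G_i,dB/10)
  Stage 1: F_1 = 10^(1.59/10) = 1.442, G_1 = 10^(−1.59/10) = 0.6934
  Stage 2: F_2 = 10^(1.57/10) = 1.435, G_2 = 10^(16.9/10) = 48.98
  Stage 3: F_3 = 10^(6.34/10) = 4.305, G_3 = 10^(−5.10/10) = 0.3090
Friis cascade:
  F = 1.442 + (1.435 − 1)/0.6934 + (4.305 − 1)/33.96 = 2.167
NF = 10 log₁₀(2.167) = 3.36 dB

3.36 dB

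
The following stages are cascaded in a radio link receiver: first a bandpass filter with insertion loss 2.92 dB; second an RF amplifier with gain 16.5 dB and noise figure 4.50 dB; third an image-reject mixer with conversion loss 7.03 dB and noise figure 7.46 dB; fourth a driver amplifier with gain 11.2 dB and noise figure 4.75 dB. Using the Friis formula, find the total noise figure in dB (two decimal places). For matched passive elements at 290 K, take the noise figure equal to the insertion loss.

Convert to linear (a loss of L dB is a gain of −L dB): F_i = 10^(NF_i/10), G_i = 10^(G_i,dB/10)
  Stage 1: F_1 = 10^(2.92/10) = 1.959, G_1 = 10^(−2.92/10) = 0.5105
  Stage 2: F_2 = 10^(4.50/10) = 2.818, G_2 = 10^(16.5/10) = 44.67
  Stage 3: F_3 = 10^(7.46/10) = 5.572, G_3 = 10^(−7.03/10) = 0.1982
  Stage 4: F_4 = 10^(4.75/10) = 2.985, G_4 = 10^(11.2/10) = 13.18
Friis cascade:
  F = 1.959 + (2.818 − 1)/0.5105 + (5.572 − 1)/22.80 + (2.985 − 1)/4.519 = 6.161
NF = 10 log₁₀(6.161) = 7.90 dB

7.90 dB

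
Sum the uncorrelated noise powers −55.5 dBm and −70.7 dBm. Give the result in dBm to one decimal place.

−55.4 dBm

Convert to linear, add, convert back:
P₁ = 2.82×10⁻⁹ W, P₂ = 8.51×10⁻¹¹ W
P_tot = 2.90×10⁻⁹ W → 10 log₁₀(P_tot / 10⁻³) = −55.4 dBm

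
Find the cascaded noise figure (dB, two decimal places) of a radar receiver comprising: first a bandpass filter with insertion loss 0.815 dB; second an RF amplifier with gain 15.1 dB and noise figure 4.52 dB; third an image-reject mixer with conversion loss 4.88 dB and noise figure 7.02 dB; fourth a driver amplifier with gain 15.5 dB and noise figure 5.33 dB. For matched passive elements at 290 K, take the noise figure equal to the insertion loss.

5.85 dB

Convert to linear (a loss of L dB is a gain of −L dB): F_i = 10^(NF_i/10), G_i = 10^(G_i,dB/10)
  Stage 1: F_1 = 10^(0.815/10) = 1.206, G_1 = 10^(−0.815/10) = 0.8289
  Stage 2: F_2 = 10^(4.52/10) = 2.831, G_2 = 10^(15.1/10) = 32.36
  Stage 3: F_3 = 10^(7.02/10) = 5.035, G_3 = 10^(−4.88/10) = 0.3251
  Stage 4: F_4 = 10^(5.33/10) = 3.412, G_4 = 10^(15.5/10) = 35.48
Friis cascade:
  F = 1.206 + (2.831 − 1)/0.8289 + (5.035 − 1)/26.82 + (3.412 − 1)/8.720 = 3.843
NF = 10 log₁₀(3.843) = 5.85 dB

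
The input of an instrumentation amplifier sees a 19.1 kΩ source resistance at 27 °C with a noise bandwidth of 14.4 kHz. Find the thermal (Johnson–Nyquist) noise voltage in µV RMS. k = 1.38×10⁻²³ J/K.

T = 27 °C + 273.15 = 300.15 K
V_n = √(4kTRB)
4kTRB = 4 × 1.38×10⁻²³ × 300.15 × 1.91×10⁴ × 1.44×10⁴ = 4.56×10⁻¹² V²
V_n = √(4.56×10⁻¹²) = 2.13×10⁻⁶ V = 2.13 µV

2.13 µV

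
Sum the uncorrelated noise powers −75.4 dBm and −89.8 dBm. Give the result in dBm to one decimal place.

−75.2 dBm

Convert to linear, add, convert back:
P₁ = 2.88×10⁻¹¹ W, P₂ = 1.05×10⁻¹² W
P_tot = 2.99×10⁻¹¹ W → 10 log₁₀(P_tot / 10⁻³) = −75.2 dBm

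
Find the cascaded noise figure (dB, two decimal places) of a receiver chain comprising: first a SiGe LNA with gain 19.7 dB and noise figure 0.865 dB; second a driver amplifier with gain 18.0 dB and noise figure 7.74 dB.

Convert to linear (a loss of L dB is a gain of −L dB): F_i = 10^(NF_i/10), G_i = 10^(G_i,dB/10)
  Stage 1: F_1 = 10^(0.865/10) = 1.220, G_1 = 10^(19.7/10) = 93.33
  Stage 2: F_2 = 10^(7.74/10) = 5.943, G_2 = 10^(18.0/10) = 63.10
Friis cascade:
  F = 1.220 + (5.943 − 1)/93.33 = 1.273
NF = 10 log₁₀(1.273) = 1.05 dB

1.05 dB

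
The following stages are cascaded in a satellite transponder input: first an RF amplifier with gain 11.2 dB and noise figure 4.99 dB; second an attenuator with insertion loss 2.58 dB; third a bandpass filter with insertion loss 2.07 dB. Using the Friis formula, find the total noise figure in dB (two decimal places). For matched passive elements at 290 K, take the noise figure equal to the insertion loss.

5.19 dB

Convert to linear (a loss of L dB is a gain of −L dB): F_i = 10^(NF_i/10), G_i = 10^(G_i,dB/10)
  Stage 1: F_1 = 10^(4.99/10) = 3.155, G_1 = 10^(11.2/10) = 13.18
  Stage 2: F_2 = 10^(2.58/10) = 1.811, G_2 = 10^(−2.58/10) = 0.5521
  Stage 3: F_3 = 10^(2.07/10) = 1.611, G_3 = 10^(−2.07/10) = 0.6209
Friis cascade:
  F = 3.155 + (1.811 − 1)/13.18 + (1.611 − 1)/7.278 = 3.300
NF = 10 log₁₀(3.300) = 5.19 dB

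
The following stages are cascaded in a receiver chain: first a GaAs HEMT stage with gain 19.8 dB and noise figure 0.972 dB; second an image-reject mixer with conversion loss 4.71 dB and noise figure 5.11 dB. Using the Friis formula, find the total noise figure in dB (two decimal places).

1.05 dB

Convert to linear (a loss of L dB is a gain of −L dB): F_i = 10^(NF_i/10), G_i = 10^(G_i,dB/10)
  Stage 1: F_1 = 10^(0.972/10) = 1.251, G_1 = 10^(19.8/10) = 95.50
  Stage 2: F_2 = 10^(5.11/10) = 3.243, G_2 = 10^(−4.71/10) = 0.3381
Friis cascade:
  F = 1.251 + (3.243 − 1)/95.50 = 1.274
NF = 10 log₁₀(1.274) = 1.05 dB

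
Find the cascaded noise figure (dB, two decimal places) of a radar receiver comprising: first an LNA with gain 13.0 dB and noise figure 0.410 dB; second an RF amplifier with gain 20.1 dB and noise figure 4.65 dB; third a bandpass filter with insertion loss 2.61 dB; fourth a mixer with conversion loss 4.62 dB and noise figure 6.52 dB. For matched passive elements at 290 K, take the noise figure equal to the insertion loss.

0.79 dB

Convert to linear (a loss of L dB is a gain of −L dB): F_i = 10^(NF_i/10), G_i = 10^(G_i,dB/10)
  Stage 1: F_1 = 10^(0.410/10) = 1.099, G_1 = 10^(13.0/10) = 19.95
  Stage 2: F_2 = 10^(4.65/10) = 2.917, G_2 = 10^(20.1/10) = 102.3
  Stage 3: F_3 = 10^(2.61/10) = 1.824, G_3 = 10^(−2.61/10) = 0.5483
  Stage 4: F_4 = 10^(6.52/10) = 4.487, G_4 = 10^(−4.62/10) = 0.3451
Friis cascade:
  F = 1.099 + (2.917 − 1)/19.95 + (1.824 − 1)/2042 + (4.487 − 1)/1119 = 1.199
NF = 10 log₁₀(1.199) = 0.79 dB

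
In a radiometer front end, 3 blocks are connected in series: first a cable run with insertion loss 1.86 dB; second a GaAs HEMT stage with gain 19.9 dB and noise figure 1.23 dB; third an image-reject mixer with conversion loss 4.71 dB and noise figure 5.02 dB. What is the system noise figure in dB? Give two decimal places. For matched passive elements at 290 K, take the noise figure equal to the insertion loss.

Convert to linear (a loss of L dB is a gain of −L dB): F_i = 10^(NF_i/10), G_i = 10^(G_i,dB/10)
  Stage 1: F_1 = 10^(1.86/10) = 1.535, G_1 = 10^(−1.86/10) = 0.6516
  Stage 2: F_2 = 10^(1.23/10) = 1.327, G_2 = 10^(19.9/10) = 97.72
  Stage 3: F_3 = 10^(5.02/10) = 3.177, G_3 = 10^(−4.71/10) = 0.3381
Friis cascade:
  F = 1.535 + (1.327 − 1)/0.6516 + (3.177 − 1)/63.68 = 2.071
NF = 10 log₁₀(2.071) = 3.16 dB

3.16 dB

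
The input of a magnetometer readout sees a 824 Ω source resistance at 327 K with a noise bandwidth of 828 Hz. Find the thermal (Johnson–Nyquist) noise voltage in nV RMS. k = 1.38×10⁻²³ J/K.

V_n = √(4kTRB)
4kTRB = 4 × 1.38×10⁻²³ × 327 × 8.24×10² × 8.28×10² = 1.23×10⁻¹⁴ V²
V_n = √(1.23×10⁻¹⁴) = 1.11×10⁻⁷ V = 111 nV

111 nV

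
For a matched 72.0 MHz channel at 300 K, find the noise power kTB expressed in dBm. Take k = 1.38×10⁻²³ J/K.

P_n = kTB = 1.38×10⁻²³ × 300 × 7.20×10⁷ = 2.98×10⁻¹³ W
In dBm: 10 log₁₀(2.98×10⁻¹³ / 10⁻³) = −95.3 dBm

−95.3 dBm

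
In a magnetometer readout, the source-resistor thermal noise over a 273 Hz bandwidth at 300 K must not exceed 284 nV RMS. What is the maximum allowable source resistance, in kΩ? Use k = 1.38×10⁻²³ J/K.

Johnson–Nyquist: V_n = √(4kTRB) ⇒ R = V_n² / (4kTB)
4kTB = 4 × 1.38×10⁻²³ × 300 × 2.73×10² = 4.52×10⁻¹⁸
R = (2.84×10⁻⁷)² / 4.52×10⁻¹⁸ = 1.78×10⁴ Ω = 17.8 kΩ

17.8 kΩ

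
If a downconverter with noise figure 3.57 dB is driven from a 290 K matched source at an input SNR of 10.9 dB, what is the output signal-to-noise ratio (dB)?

By definition F = SNR_in/SNR_out, so in dB: SNR_out = SNR_in − NF
SNR_out = 10.9 − 3.57 = 7.33 dB

7.33 dB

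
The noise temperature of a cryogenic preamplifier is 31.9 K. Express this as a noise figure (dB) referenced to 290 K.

0.453 dB

F = 1 + T_e/T₀ = 1 + 31.9/290 = 1.11
NF = 10 log₁₀(1.11) = 0.453 dB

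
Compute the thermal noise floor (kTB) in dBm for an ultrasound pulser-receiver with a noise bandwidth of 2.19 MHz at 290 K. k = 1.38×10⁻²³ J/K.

P_n = kTB = 1.38×10⁻²³ × 290 × 2.19×10⁶ = 8.76×10⁻¹⁵ W
In dBm: 10 log₁₀(8.76×10⁻¹⁵ / 10⁻³) = −110.6 dBm

−110.6 dBm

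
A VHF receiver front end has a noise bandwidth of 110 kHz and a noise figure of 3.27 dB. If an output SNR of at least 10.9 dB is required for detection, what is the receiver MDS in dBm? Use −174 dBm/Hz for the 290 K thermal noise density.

Sensitivity = −174 + 10 log₁₀(B) + NF + SNR_min
= −174 + 50.41 + 3.27 + 10.9
= −109.42 dBm → −109.4 dBm

−109.4 dBm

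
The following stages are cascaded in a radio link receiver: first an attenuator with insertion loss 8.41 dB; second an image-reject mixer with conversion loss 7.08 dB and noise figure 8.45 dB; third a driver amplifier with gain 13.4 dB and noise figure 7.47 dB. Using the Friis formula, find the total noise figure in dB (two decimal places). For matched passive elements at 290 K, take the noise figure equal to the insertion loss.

23.24 dB

Convert to linear (a loss of L dB is a gain of −L dB): F_i = 10^(NF_i/10), G_i = 10^(G_i,dB/10)
  Stage 1: F_1 = 10^(8.41/10) = 6.934, G_1 = 10^(−8.41/10) = 0.1442
  Stage 2: F_2 = 10^(8.45/10) = 6.998, G_2 = 10^(−7.08/10) = 0.1959
  Stage 3: F_3 = 10^(7.47/10) = 5.585, G_3 = 10^(13.4/10) = 21.88
Friis cascade:
  F = 6.934 + (6.998 − 1)/0.1442 + (5.585 − 1)/0.02825 = 210.8
NF = 10 log₁₀(210.8) = 23.24 dB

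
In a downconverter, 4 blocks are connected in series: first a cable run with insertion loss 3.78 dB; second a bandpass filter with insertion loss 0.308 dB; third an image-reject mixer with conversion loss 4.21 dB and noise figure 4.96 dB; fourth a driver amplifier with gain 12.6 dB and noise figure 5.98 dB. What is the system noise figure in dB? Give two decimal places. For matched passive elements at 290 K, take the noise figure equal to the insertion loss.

Convert to linear (a loss of L dB is a gain of −L dB): F_i = 10^(NF_i/10), G_i = 10^(G_i,dB/10)
  Stage 1: F_1 = 10^(3.78/10) = 2.388, G_1 = 10^(−3.78/10) = 0.4188
  Stage 2: F_2 = 10^(0.308/10) = 1.073, G_2 = 10^(−0.308/10) = 0.9315
  Stage 3: F_3 = 10^(4.96/10) = 3.133, G_3 = 10^(−4.21/10) = 0.3793
  Stage 4: F_4 = 10^(5.98/10) = 3.963, G_4 = 10^(12.6/10) = 18.20
Friis cascade:
  F = 2.388 + (1.073 − 1)/0.4188 + (3.133 − 1)/0.3901 + (3.963 − 1)/0.1480 = 28.05
NF = 10 log₁₀(28.05) = 14.48 dB

14.48 dB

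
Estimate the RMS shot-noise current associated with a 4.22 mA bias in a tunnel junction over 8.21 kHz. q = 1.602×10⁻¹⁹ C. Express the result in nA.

I_n = √(2qI·B)
2qI·B = 2 × 1.602×10⁻¹⁹ × 4.22×10⁻³ × 8.21×10³ = 1.11×10⁻¹⁷ A²
I_n = √(1.11×10⁻¹⁷) = 3.33×10⁻⁹ A = 3.33 nA

3.33 nA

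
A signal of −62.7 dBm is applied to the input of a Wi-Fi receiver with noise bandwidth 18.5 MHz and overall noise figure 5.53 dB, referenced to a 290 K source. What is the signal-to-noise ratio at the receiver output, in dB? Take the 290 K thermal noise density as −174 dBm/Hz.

33.1 dB

Noise floor: N = −174 + 10 log₁₀(B) + NF
10 log₁₀(1.85×10⁷) = 72.67 dB
N = −174 + 72.67 + 5.53 = −95.80 dBm
SNR = P_sig − N = −62.7 − (−95.80) = 33.10 dB → 33.1 dB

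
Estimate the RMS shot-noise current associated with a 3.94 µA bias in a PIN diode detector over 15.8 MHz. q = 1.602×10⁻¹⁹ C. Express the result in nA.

4.47 nA

I_n = √(2qI·B)
2qI·B = 2 × 1.602×10⁻¹⁹ × 3.94×10⁻⁶ × 1.58×10⁷ = 1.99×10⁻¹⁷ A²
I_n = √(1.99×10⁻¹⁷) = 4.47×10⁻⁹ A = 4.47 nA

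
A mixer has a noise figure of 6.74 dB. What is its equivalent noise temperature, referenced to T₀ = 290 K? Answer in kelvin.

F = 10^(6.74/10) = 4.72063
T_e = (F − 1)·T₀ = (4.72063 − 1) × 290 = 1079 K

1079 K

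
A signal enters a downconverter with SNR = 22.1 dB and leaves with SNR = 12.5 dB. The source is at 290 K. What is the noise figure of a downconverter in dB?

9.6 dB

NF (dB) = SNR_in(dB) − SNR_out(dB) when the source is at T₀
NF = 22.1 − 12.5 = 9.6 dB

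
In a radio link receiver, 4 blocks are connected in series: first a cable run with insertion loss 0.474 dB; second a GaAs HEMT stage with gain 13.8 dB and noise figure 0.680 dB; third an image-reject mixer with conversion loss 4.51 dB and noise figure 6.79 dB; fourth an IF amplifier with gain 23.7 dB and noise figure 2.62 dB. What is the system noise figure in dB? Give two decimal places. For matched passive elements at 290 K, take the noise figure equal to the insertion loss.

Convert to linear (a loss of L dB is a gain of −L dB): F_i = 10^(NF_i/10), G_i = 10^(G_i,dB/10)
  Stage 1: F_1 = 10^(0.474/10) = 1.115, G_1 = 10^(−0.474/10) = 0.8966
  Stage 2: F_2 = 10^(0.680/10) = 1.169, G_2 = 10^(13.8/10) = 23.99
  Stage 3: F_3 = 10^(6.79/10) = 4.775, G_3 = 10^(−4.51/10) = 0.3540
  Stage 4: F_4 = 10^(2.62/10) = 1.828, G_4 = 10^(23.7/10) = 234.4
Friis cascade:
  F = 1.115 + (1.169 − 1)/0.8966 + (4.775 − 1)/21.51 + (1.828 − 1)/7.614 = 1.589
NF = 10 log₁₀(1.589) = 2.01 dB

2.01 dB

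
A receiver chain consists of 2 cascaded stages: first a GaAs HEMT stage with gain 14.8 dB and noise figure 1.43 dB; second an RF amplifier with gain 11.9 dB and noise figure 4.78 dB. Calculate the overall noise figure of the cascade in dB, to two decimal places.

1.63 dB

Convert to linear (a loss of L dB is a gain of −L dB): F_i = 10^(NF_i/10), G_i = 10^(G_i,dB/10)
  Stage 1: F_1 = 10^(1.43/10) = 1.390, G_1 = 10^(14.8/10) = 30.20
  Stage 2: F_2 = 10^(4.78/10) = 3.006, G_2 = 10^(11.9/10) = 15.49
Friis cascade:
  F = 1.390 + (3.006 − 1)/30.20 = 1.456
NF = 10 log₁₀(1.456) = 1.63 dB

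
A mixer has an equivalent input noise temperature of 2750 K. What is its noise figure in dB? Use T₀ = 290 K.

10.20 dB

F = 1 + T_e/T₀ = 1 + 2750/290 = 10.4828
NF = 10 log₁₀(10.4828) = 10.20 dB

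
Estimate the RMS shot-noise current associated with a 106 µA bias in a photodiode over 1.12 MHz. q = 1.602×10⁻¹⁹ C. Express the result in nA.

I_n = √(2qI·B)
2qI·B = 2 × 1.602×10⁻¹⁹ × 1.06×10⁻⁴ × 1.12×10⁶ = 3.80×10⁻¹⁷ A²
I_n = √(3.80×10⁻¹⁷) = 6.17×10⁻⁹ A = 6.17 nA

6.17 nA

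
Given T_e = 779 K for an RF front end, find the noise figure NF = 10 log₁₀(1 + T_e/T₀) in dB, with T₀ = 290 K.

F = 1 + T_e/T₀ = 1 + 779/290 = 3.68621
NF = 10 log₁₀(3.68621) = 5.67 dB

5.67 dB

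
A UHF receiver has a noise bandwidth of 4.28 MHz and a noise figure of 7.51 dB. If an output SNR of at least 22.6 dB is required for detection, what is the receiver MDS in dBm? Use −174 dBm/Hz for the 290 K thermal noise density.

Sensitivity = −174 + 10 log₁₀(B) + NF + SNR_min
= −174 + 66.31 + 7.51 + 22.6
= −77.58 dBm → −77.6 dBm

−77.6 dBm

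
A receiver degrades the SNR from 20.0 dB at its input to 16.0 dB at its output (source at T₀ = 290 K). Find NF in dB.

NF (dB) = SNR_in(dB) − SNR_out(dB) when the source is at T₀
NF = 20.0 − 16.0 = 4.0 dB

4.0 dB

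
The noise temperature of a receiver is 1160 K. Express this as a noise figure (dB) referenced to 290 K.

F = 1 + T_e/T₀ = 1 + 1160/290 = 5
NF = 10 log₁₀(5) = 6.99 dB

6.99 dB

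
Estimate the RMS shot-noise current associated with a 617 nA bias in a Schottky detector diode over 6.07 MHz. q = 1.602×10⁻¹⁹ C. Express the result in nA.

I_n = √(2qI·B)
2qI·B = 2 × 1.602×10⁻¹⁹ × 6.17×10⁻⁷ × 6.07×10⁶ = 1.20×10⁻¹⁸ A²
I_n = √(1.20×10⁻¹⁸) = 1.10×10⁻⁹ A = 1.10 nA

1.10 nA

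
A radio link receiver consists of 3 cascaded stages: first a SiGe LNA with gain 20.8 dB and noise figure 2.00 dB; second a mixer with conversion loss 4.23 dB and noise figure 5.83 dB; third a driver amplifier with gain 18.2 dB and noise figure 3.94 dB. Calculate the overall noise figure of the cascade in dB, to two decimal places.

Convert to linear (a loss of L dB is a gain of −L dB): F_i = 10^(NF_i/10), G_i = 10^(G_i,dB/10)
  Stage 1: F_1 = 10^(2.00/10) = 1.585, G_1 = 10^(20.8/10) = 120.2
  Stage 2: F_2 = 10^(5.83/10) = 3.828, G_2 = 10^(−4.23/10) = 0.3776
  Stage 3: F_3 = 10^(3.94/10) = 2.477, G_3 = 10^(18.2/10) = 66.07
Friis cascade:
  F = 1.585 + (3.828 − 1)/120.2 + (2.477 − 1)/45.39 = 1.641
NF = 10 log₁₀(1.641) = 2.15 dB

2.15 dB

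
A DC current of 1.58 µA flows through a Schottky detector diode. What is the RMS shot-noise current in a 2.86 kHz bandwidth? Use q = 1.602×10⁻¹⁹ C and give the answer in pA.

I_n = √(2qI·B)
2qI·B = 2 × 1.602×10⁻¹⁹ × 1.58×10⁻⁶ × 2.86×10³ = 1.45×10⁻²¹ A²
I_n = √(1.45×10⁻²¹) = 3.81×10⁻¹¹ A = 38.1 pA

38.1 pA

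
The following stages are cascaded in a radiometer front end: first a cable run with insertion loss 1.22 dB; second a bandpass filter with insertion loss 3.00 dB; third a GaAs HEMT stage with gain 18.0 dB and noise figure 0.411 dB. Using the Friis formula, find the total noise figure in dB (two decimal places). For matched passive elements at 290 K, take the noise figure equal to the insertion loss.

Convert to linear (a loss of L dB is a gain of −L dB): F_i = 10^(NF_i/10), G_i = 10^(G_i,dB/10)
  Stage 1: F_1 = 10^(1.22/10) = 1.324, G_1 = 10^(−1.22/10) = 0.7551
  Stage 2: F_2 = 10^(3.00/10) = 1.995, G_2 = 10^(−3.00/10) = 0.5012
  Stage 3: F_3 = 10^(0.411/10) = 1.099, G_3 = 10^(18.0/10) = 63.10
Friis cascade:
  F = 1.324 + (1.995 − 1)/0.7551 + (1.099 − 1)/0.3784 = 2.905
NF = 10 log₁₀(2.905) = 4.63 dB

4.63 dB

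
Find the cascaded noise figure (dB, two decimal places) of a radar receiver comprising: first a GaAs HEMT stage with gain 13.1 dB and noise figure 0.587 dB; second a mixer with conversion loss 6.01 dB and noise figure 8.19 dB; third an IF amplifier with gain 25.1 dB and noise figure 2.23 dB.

Convert to linear (a loss of L dB is a gain of −L dB): F_i = 10^(NF_i/10), G_i = 10^(G_i,dB/10)
  Stage 1: F_1 = 10^(0.587/10) = 1.145, G_1 = 10^(13.1/10) = 20.42
  Stage 2: F_2 = 10^(8.19/10) = 6.592, G_2 = 10^(−6.01/10) = 0.2506
  Stage 3: F_3 = 10^(2.23/10) = 1.671, G_3 = 10^(25.1/10) = 323.6
Friis cascade:
  F = 1.145 + (6.592 − 1)/20.42 + (1.671 − 1)/5.117 = 1.550
NF = 10 log₁₀(1.550) = 1.90 dB

1.90 dB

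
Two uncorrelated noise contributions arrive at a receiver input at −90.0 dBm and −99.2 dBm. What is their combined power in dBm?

Convert to linear, add, convert back:
P₁ = 1.00×10⁻¹² W, P₂ = 1.20×10⁻¹³ W
P_tot = 1.12×10⁻¹² W → 10 log₁₀(P_tot / 10⁻³) = −89.5 dBm

−89.5 dBm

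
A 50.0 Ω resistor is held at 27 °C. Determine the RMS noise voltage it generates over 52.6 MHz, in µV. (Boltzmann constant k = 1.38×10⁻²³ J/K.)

T = 27 °C + 273.15 = 300.15 K
V_n = √(4kTRB)
4kTRB = 4 × 1.38×10⁻²³ × 300.15 × 5.00×10¹ × 5.26×10⁷ = 4.36×10⁻¹¹ V²
V_n = √(4.36×10⁻¹¹) = 6.60×10⁻⁶ V = 6.60 µV

6.60 µV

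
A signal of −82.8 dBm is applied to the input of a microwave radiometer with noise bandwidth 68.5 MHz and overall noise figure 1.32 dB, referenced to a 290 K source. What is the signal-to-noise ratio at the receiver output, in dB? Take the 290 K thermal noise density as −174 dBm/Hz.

11.5 dB

Noise floor: N = −174 + 10 log₁₀(B) + NF
10 log₁₀(6.85×10⁷) = 78.36 dB
N = −174 + 78.36 + 1.32 = −94.32 dBm
SNR = P_sig − N = −82.8 − (−94.32) = 11.52 dB → 11.5 dB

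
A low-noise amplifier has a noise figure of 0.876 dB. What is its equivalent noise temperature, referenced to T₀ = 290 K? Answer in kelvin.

F = 10^(0.876/10) = 1.22349
T_e = (F − 1)·T₀ = (1.22349 − 1) × 290 = 64.8 K

64.8 K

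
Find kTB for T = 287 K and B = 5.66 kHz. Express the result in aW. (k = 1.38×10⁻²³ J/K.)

P_n = kTB = 1.38×10⁻²³ × 287 × 5.66×10³ = 2.24×10⁻¹⁷ W = 22.4 aW

22.4 aW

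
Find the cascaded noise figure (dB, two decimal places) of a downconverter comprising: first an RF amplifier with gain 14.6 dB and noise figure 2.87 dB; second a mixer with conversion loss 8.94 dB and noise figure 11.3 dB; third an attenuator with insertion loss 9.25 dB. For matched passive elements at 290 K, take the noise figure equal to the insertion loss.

6.42 dB

Convert to linear (a loss of L dB is a gain of −L dB): F_i = 10^(NF_i/10), G_i = 10^(G_i,dB/10)
  Stage 1: F_1 = 10^(2.87/10) = 1.936, G_1 = 10^(14.6/10) = 28.84
  Stage 2: F_2 = 10^(11.3/10) = 13.49, G_2 = 10^(−8.94/10) = 0.1276
  Stage 3: F_3 = 10^(9.25/10) = 8.414, G_3 = 10^(−9.25/10) = 0.1189
Friis cascade:
  F = 1.936 + (13.49 − 1)/28.84 + (8.414 − 1)/3.681 = 4.383
NF = 10 log₁₀(4.383) = 6.42 dB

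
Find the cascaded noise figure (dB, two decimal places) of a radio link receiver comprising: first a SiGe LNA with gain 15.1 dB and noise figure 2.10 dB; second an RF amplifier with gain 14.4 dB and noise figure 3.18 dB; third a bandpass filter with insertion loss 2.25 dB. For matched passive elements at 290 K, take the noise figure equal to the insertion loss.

Convert to linear (a loss of L dB is a gain of −L dB): F_i = 10^(NF_i/10), G_i = 10^(G_i,dB/10)
  Stage 1: F_1 = 10^(2.10/10) = 1.622, G_1 = 10^(15.1/10) = 32.36
  Stage 2: F_2 = 10^(3.18/10) = 2.080, G_2 = 10^(14.4/10) = 27.54
  Stage 3: F_3 = 10^(2.25/10) = 1.679, G_3 = 10^(−2.25/10) = 0.5957
Friis cascade:
  F = 1.622 + (2.080 − 1)/32.36 + (1.679 − 1)/891.3 = 1.656
NF = 10 log₁₀(1.656) = 2.19 dB

2.19 dB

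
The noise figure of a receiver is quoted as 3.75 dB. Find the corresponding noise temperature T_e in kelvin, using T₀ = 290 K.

398 K

F = 10^(3.75/10) = 2.37137
T_e = (F − 1)·T₀ = (2.37137 − 1) × 290 = 398 K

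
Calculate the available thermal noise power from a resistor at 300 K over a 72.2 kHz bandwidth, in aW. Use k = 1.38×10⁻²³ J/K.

P_n = kTB = 1.38×10⁻²³ × 300 × 7.22×10⁴ = 2.99×10⁻¹⁶ W = 299 aW

299 aW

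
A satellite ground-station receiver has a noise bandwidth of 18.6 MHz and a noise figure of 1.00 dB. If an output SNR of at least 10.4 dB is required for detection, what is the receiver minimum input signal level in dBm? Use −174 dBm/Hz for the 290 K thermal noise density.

−89.9 dBm

Sensitivity = −174 + 10 log₁₀(B) + NF + SNR_min
= −174 + 72.7 + 1.00 + 10.4
= −89.90 dBm → −89.9 dBm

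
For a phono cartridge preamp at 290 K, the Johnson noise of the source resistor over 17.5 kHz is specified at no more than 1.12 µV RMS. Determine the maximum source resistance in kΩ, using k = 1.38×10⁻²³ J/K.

4.48 kΩ

Johnson–Nyquist: V_n = √(4kTRB) ⇒ R = V_n² / (4kTB)
4kTB = 4 × 1.38×10⁻²³ × 290 × 1.75×10⁴ = 2.80×10⁻¹⁶
R = (1.12×10⁻⁶)² / 2.80×10⁻¹⁶ = 4.48×10³ Ω = 4.48 kΩ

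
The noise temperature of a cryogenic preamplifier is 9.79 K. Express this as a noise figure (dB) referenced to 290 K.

0.144 dB

F = 1 + T_e/T₀ = 1 + 9.79/290 = 1.03376
NF = 10 log₁₀(1.03376) = 0.144 dB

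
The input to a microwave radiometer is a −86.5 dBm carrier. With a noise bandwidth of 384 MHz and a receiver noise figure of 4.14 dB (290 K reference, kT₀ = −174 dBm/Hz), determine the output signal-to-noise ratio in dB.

Noise floor: N = −174 + 10 log₁₀(B) + NF
10 log₁₀(3.84×10⁸) = 85.84 dB
N = −174 + 85.84 + 4.14 = −84.02 dBm
SNR = P_sig − N = −86.5 − (−84.02) = −2.48 dB → −2.5 dB

−2.5 dB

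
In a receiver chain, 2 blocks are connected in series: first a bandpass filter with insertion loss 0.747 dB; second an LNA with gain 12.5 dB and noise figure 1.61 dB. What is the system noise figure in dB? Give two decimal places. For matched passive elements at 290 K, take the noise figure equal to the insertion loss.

Convert to linear (a loss of L dB is a gain of −L dB): F_i = 10^(NF_i/10), G_i = 10^(G_i,dB/10)
  Stage 1: F_1 = 10^(0.747/10) = 1.188, G_1 = 10^(−0.747/10) = 0.8420
  Stage 2: F_2 = 10^(1.61/10) = 1.449, G_2 = 10^(12.5/10) = 17.78
Friis cascade:
  F = 1.188 + (1.449 − 1)/0.8420 = 1.721
NF = 10 log₁₀(1.721) = 2.36 dB

2.36 dB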